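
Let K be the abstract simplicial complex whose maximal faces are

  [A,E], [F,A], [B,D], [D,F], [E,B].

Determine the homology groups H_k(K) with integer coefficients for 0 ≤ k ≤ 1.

H_0 = Z,  H_1 = Z.

Fix the vertex order A < B < D < E < F and write every simplex with vertices in increasing order. Then dim K = 1 and the simplices of K are:

  0-simplices (5): A, B, D, E, F
  1-simplices (5): AE, AF, BD, BE, DF

giving chain groups C_0 ≅ Z^5, C_1 ≅ Z^5.

Boundary ∂_1: C_1 → C_0 is given by ∂[p,q] = [q] − [p]. For instance
  ∂AF = F − A.
As a 5×5 matrix over Z this has rank 4, with invariant factors (1,1,1,1).

Now H_k = ker ∂_k / im ∂_{k+1}, so:

  H_0: rank C_0 − rank ∂_1 = 5 − 4 = 1, and the invariant factors of ∂_1 are all 1, so H_0 = Z.
  H_1: rank ker ∂_1 − rank ∂_2 = (5 − 4) − 0 = 1, and there is no ∂_2, so H_1 = Z.

(K is a triangulation of the circle S^1.)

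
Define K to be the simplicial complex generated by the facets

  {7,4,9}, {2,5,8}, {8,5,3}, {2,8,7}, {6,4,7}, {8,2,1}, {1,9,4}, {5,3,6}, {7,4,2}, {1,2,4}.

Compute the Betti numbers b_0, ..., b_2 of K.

b_0 = 1, b_1 = 1, b_2 = 0.

K has 9 vertices, 19 edges, 10 triangles.
rank ∂_0 = 0, rank ∂_1 = 8 ⇒ b_0 = 9 − 0 − 8 = 1; all invariant factors of ∂_1 are 1 so no torsion. So H_0 ≅ Z.
rank ∂_1 = 8, rank ∂_2 = 10 ⇒ b_1 = 19 − 8 − 10 = 1; all invariant factors of ∂_2 are 1 so no torsion. So H_1 ≅ Z.
rank ∂_2 = 10, rank ∂_3 = 0 ⇒ b_2 = 10 − 10 − 0 = 0. So H_2 ≅ 0.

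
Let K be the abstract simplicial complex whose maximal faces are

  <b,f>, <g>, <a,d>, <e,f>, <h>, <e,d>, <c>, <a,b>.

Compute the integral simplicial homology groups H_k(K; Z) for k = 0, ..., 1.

We work with the vertex ordering a < b < c < d < e < f < g < h. The simplices of K, each written with vertices in increasing order, are:

  0-simplices (8): a, b, c, d, e, f, g, h
  1-simplices (5): ab, ad, bf, de, ef

Hence C_0 ≅ Z^8, C_1 ≅ Z^5.

The boundary map ∂_1: C_1 → C_0 sends each edge [p,q] (with p < q) to q − p. For instance
  ∂ad = d − a.
The resulting 8×5 matrix has rank 4, and its Smith normal form has invariant factors (1,1,1,1).

Reading off H_k = ker ∂_k / im ∂_{k+1}:

  H_0: rank C_0 − rank ∂_1 = 8 − 4 = 4, and the invariant factors of ∂_1 are all 1, so H_0 ≅ Z^4.
  H_1: rank ker ∂_1 − rank ∂_2 = (5 − 4) − 0 = 1, and there is no ∂_2, so H_1 ≅ Z.

As a check, the Euler characteristic is 8 − 5 = 3, which agrees with 4 − 1 = 3.

H_0 = Z^4,  H_1 = Z.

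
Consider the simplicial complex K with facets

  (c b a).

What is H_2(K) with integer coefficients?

H_2 = 0.

K has 3 vertices, 3 edges, 1 triangle.
rank ∂_2 = 1, rank ∂_3 = 0 ⇒ b_2 = 1 − 1 − 0 = 0. So H_2 ≅ 0.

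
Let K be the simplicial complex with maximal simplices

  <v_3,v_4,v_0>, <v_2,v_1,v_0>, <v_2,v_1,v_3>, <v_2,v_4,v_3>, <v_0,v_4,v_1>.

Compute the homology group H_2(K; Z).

H_2 ≅ 0.

Order the vertices as v_0 < v_1 < v_2 < v_3 < v_4. Listing each simplex with vertices in this order, K has dimension 2 with simplices:

  0-simplices (5): [v_0], [v_1], [v_2], [v_3], [v_4]
  1-simplices (10): [v_0,v_1], [v_0,v_2], [v_0,v_3], [v_0,v_4], [v_1,v_2], [v_1,v_3], [v_1,v_4], [v_2,v_3], [v_2,v_4], [v_3,v_4]
  2-simplices (5): [v_0,v_1,v_2], [v_0,v_1,v_4], [v_0,v_3,v_4], [v_1,v_2,v_3], [v_2,v_3,v_4]

Hence C_0 ≅ Z^5, C_1 ≅ Z^10, C_2 ≅ Z^5.

∂_1: C_1 → C_0 sends each edge [p,q] (with p < q) to q − p.
The resulting 5×10 matrix has rank 4, and its Smith normal form has invariant factors (1,1,1,1).

∂_2: C_2 → C_1 acts by ∂[p,q,r] = [q,r] − [p,r] + [p,q]. For instance
  ∂[v_2,v_3,v_4] = [v_3,v_4] − [v_2,v_4] + [v_2,v_3],
  ∂[v_1,v_2,v_3] = [v_2,v_3] − [v_1,v_3] + [v_1,v_2].
As a 10×5 matrix over Z this has rank 5, with invariant factors (1,1,1,1,1).

Computing H_k = (kernel of ∂_k) / (image of ∂_{k+1}):

  H_2: rank ker ∂_2 − rank ∂_3 = (5 − 5) − 0 = 0, and there is no ∂_3, so H_2 = 0.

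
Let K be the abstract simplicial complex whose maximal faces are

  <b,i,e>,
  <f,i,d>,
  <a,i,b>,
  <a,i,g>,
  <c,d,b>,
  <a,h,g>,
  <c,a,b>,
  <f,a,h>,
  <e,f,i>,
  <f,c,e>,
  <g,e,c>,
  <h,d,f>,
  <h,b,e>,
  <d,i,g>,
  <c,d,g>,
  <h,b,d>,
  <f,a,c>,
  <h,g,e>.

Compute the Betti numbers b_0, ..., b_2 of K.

Fix the vertex order a < b < c < d < e < f < g < h < i and write every simplex with vertices in increasing order. Then dim K = 2 and the simplices of K are:

  0-simplices (9): a, b, c, d, e, f, g, h, i
  1-simplices (27): ab, ac, af, ag, ah, ai, bc, bd, be, bh, bi, cd, ce, cf, cg, df, dg, dh, di, ef, eg, eh, ei, fh, fi, gh, gi
  2-simplices (18): abc, abi, acf, afh, agh, agi, bcd, bdh, beh, bei, cdg, cef, ceg, dfh, dfi, dgi, efi, egh

Hence C_0 ≅ Z^9, C_1 ≅ Z^27, C_2 ≅ Z^18.

Boundary ∂_1: C_1 → C_0 maps an edge to its endpoints' difference, ∂[p,q] = q − p.
The resulting 9×27 matrix has rank 8, and its Smith normal form has invariant factors (1,1,1,1,1,1,1,1).

Boundary ∂_2: C_2 → C_1 acts by ∂[p,q,r] = [q,r] − [p,r] + [p,q]. For instance
  ∂agi = gi − ai + ag,
  ∂agh = gh − ah + ag.
This gives a 27×18 integer matrix of rank 17; reducing to Smith normal form yields diagonal entries (1,1,1,1,1,1,1,1,1,1,1,1,1,1,1,1,1).

Now H_k = ker ∂_k / im ∂_{k+1}, so:

  H_0: rank C_0 − rank ∂_1 = 9 − 8 = 1, and the invariant factors of ∂_1 are all 1, so H_0 ≅ Z.
  H_1: rank ker ∂_1 − rank ∂_2 = (27 − 8) − 17 = 2, and the invariant factors of ∂_2 are all 1, so H_1 ≅ Z^2.
  H_2: rank ker ∂_2 − rank ∂_3 = (18 − 17) − 0 = 1, and there is no ∂_3, so H_2 ≅ Z.

As a check, the Euler characteristic is 9 − 27 + 18 = 0, which agrees with 1 − 2 + 1 = 0.

Hence the Betti numbers are b_0 = 1, b_1 = 2, b_2 = 1.

b_0 = 1, b_1 = 2, b_2 = 1.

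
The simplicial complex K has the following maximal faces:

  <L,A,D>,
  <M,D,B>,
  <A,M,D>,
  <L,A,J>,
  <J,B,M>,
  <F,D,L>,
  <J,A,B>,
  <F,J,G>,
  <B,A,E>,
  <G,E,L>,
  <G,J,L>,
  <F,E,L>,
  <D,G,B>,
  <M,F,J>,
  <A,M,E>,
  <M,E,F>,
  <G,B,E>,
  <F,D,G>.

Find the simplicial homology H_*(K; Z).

K has 9 vertices, 27 edges, 18 triangles.
rank ∂_0 = 0, rank ∂_1 = 8 ⇒ b_0 = 9 − 0 − 8 = 1; all invariant factors of ∂_1 are 1 so no torsion. So H_0 = Z.
rank ∂_1 = 8, rank ∂_2 = 18 ⇒ b_1 = 27 − 8 − 18 = 1; ∂_2 has invariant factor(s) [2] giving torsion. So H_1 = Z × Z/2.
rank ∂_2 = 18, rank ∂_3 = 0 ⇒ b_2 = 18 − 18 − 0 = 0. So H_2 = 0.

H_0 = Z,  H_1 = Z × Z/2,  H_2 = 0.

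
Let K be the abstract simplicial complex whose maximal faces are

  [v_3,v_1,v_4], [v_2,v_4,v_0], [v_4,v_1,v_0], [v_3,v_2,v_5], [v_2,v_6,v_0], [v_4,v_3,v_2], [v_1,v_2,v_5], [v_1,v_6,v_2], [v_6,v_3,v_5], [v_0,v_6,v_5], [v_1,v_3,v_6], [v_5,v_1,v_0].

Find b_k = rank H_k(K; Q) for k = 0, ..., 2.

b_0 = 1, b_1 = 0, b_2 = 0.

Take the total order v_0 < v_1 < v_2 < v_3 < v_4 < v_5 < v_6 on the vertex set. Then K (dimension 2) consists of the simplices:

  0-simplices (7): [v_0], [v_1], [v_2], [v_3], [v_4], [v_5], [v_6]
  1-simplices (18): (18 of them)
  2-simplices (12): (12 of them)

Hence C_0 ≅ Z^7, C_1 ≅ Z^18, C_2 ≅ Z^12.

∂_1: C_1 → C_0 sends each edge [p,q] (with p < q) to q − p. For instance
  ∂[v_0,v_2] = [v_2] − [v_0].
The 7×18 boundary matrix has rank 6 and Smith normal form diag(1,1,1,1,1,1).

The boundary map ∂_2: C_2 → C_1 sends each 2-simplex [p,q,r] to [q,r] − [p,r] + [p,q]. For instance
  ∂[v_0,v_2,v_6] = [v_2,v_6] − [v_0,v_6] + [v_0,v_2],
  ∂[v_2,v_3,v_4] = [v_3,v_4] − [v_2,v_4] + [v_2,v_3].
This gives a 18×12 integer matrix of rank 12; reducing to Smith normal form yields diagonal entries (1,1,1,1,1,1,1,1,1,1,1,2).

Now H_k = ker ∂_k / im ∂_{k+1}, so:

  H_0: rank C_0 − rank ∂_1 = 7 − 6 = 1, and the invariant factors of ∂_1 are all 1, so H_0 = Z.
  H_1: rank ker ∂_1 − rank ∂_2 = (18 − 6) − 12 = 0, and ∂_2 has invariant factor 2 > 1, so H_1 = Z/2.
  H_2: rank ker ∂_2 − rank ∂_3 = (12 − 12) − 0 = 0, and there is no ∂_3, so H_2 = 0.

Hence the Betti numbers are b_0 = 1, b_1 = 0, b_2 = 0.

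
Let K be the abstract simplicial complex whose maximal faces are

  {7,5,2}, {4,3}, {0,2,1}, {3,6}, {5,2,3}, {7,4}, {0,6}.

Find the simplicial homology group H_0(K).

H_0 = Z.

Take the total order 0 < 1 < 2 < 3 < 4 < 5 < 6 < 7 on the vertex set. Then K (dimension 2) consists of the simplices:

  0-simplices (8): [0], [1], [2], [3], [4], [5], [6], [7]
  1-simplices (12): [0,1], [0,2], [0,6], [1,2], [2,3], [2,5], [2,7], [3,4], [3,5], [3,6], [4,7], [5,7]
  2-simplices (3): [0,1,2], [2,3,5], [2,5,7]

giving chain groups C_0 ≅ Z^8, C_1 ≅ Z^12, C_2 ≅ Z^3.

∂_1: C_1 → C_0 maps an edge to its endpoints' difference, ∂[p,q] = q − p. For instance
  ∂[3,4] = [4] − [3].
This gives a 8×12 integer matrix of rank 7; reducing to Smith normal form yields diagonal entries (1,1,1,1,1,1,1).

The boundary map ∂_2: C_2 → C_1 acts by ∂[p,q,r] = [q,r] − [p,r] + [p,q]. For instance
  ∂[2,5,7] = [5,7] − [2,7] + [2,5],
  ∂[0,1,2] = [1,2] − [0,2] + [0,1].
This gives a 12×3 integer matrix of rank 3; reducing to Smith normal form yields diagonal entries (1,1,1).

Computing H_k = (kernel of ∂_k) / (image of ∂_{k+1}):

  H_0: rank C_0 − rank ∂_1 = 8 − 7 = 1, and the invariant factors of ∂_1 are all 1, so H_0 ≅ Z.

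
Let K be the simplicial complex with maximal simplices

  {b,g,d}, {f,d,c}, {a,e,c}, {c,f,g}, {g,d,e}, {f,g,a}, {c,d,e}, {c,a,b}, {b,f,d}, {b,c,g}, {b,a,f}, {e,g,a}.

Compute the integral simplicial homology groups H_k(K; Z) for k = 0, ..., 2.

Fix the vertex order a < b < c < d < e < f < g and write every simplex with vertices in increasing order. Then dim K = 2 and the simplices of K are:

  0-simplices (7): a, b, c, d, e, f, g
  1-simplices (18): ab, ac, ae, af, ag, bc, bd, bf, bg, cd, ce, cf, cg, de, df, dg, eg, fg
  2-simplices (12): abc, abf, ace, aeg, afg, bcg, bdf, bdg, cde, cdf, cfg, deg

giving chain groups C_0 ≅ Z^7, C_1 ≅ Z^18, C_2 ≅ Z^12.

Boundary ∂_1: C_1 → C_0 maps an edge to its endpoints' difference, ∂[p,q] = q − p.
This gives a 7×18 integer matrix of rank 6; reducing to Smith normal form yields diagonal entries (1,1,1,1,1,1).

Boundary ∂_2: C_2 → C_1 sends each 2-simplex [p,q,r] to [q,r] − [p,r] + [p,q]. For instance
  ∂aeg = eg − ag + ae,
  ∂ace = ce − ae + ac.
As a 18×12 matrix over Z this has rank 12, with invariant factors (1,1,1,1,1,1,1,1,1,1,1,2).

Computing H_k = (kernel of ∂_k) / (image of ∂_{k+1}):

  H_0: rank C_0 − rank ∂_1 = 7 − 6 = 1, and the invariant factors of ∂_1 are all 1, so H_0 ≅ Z.
  H_1: rank ker ∂_1 − rank ∂_2 = (18 − 6) − 12 = 0, and ∂_2 has invariant factor 2 > 1, so H_1 ≅ Z/2.
  H_2: rank ker ∂_2 − rank ∂_3 = (12 − 12) − 0 = 0, and there is no ∂_3, so H_2 ≅ 0.

H_0 = Z,  H_1 = Z/2,  H_2 = 0.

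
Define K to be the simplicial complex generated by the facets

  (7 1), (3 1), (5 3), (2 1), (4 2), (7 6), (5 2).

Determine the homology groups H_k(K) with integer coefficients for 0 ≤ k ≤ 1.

Order the vertices as 1 < 2 < 3 < 4 < 5 < 6 < 7. Listing each simplex with vertices in this order, K has dimension 1 with simplices:

  0-simplices (7): [1], [2], [3], [4], [5], [6], [7]
  1-simplices (7): [1,2], [1,3], [1,7], [2,4], [2,5], [3,5], [6,7]

giving chain groups C_0 ≅ Z^7, C_1 ≅ Z^7.

The boundary map ∂_1: C_1 → C_0 sends each edge [p,q] (with p < q) to q − p.
This gives a 7×7 integer matrix of rank 6; reducing to Smith normal form yields diagonal entries (1,1,1,1,1,1).

From H_k ≅ ker(∂_k) / im(∂_{k+1}) we obtain:

  H_0: rank C_0 − rank ∂_1 = 7 − 6 = 1, and the invariant factors of ∂_1 are all 1, so H_0 = Z.
  H_1: rank ker ∂_1 − rank ∂_2 = (7 − 6) − 0 = 1, and there is no ∂_2, so H_1 = Z.

As a check, the Euler characteristic is 7 − 7 = 0, which agrees with 1 − 1 = 0.

H_0 ≅ Z,  H_1 ≅ Z.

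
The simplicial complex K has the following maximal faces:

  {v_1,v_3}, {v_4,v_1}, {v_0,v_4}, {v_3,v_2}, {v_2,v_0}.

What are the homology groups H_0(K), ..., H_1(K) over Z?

H_0 ≅ Z,  H_1 ≅ Z.

Order the vertices as v_0 < v_1 < v_2 < v_3 < v_4. Listing each simplex with vertices in this order, K has dimension 1 with simplices:

  0-simplices (5): [v_0], [v_1], [v_2], [v_3], [v_4]
  1-simplices (5): [v_0,v_2], [v_0,v_4], [v_1,v_3], [v_1,v_4], [v_2,v_3]

so the chain groups are C_0 ≅ Z^5, C_1 ≅ Z^5.

The boundary map ∂_1: C_1 → C_0 maps an edge to its endpoints' difference, ∂[p,q] = q − p.
As a 5×5 matrix over Z this has rank 4, with invariant factors (1,1,1,1).

Now H_k = ker ∂_k / im ∂_{k+1}, so:

  H_0: rank C_0 − rank ∂_1 = 5 − 4 = 1, and the invariant factors of ∂_1 are all 1, so H_0 ≅ Z.
  H_1: rank ker ∂_1 − rank ∂_2 = (5 − 4) − 0 = 1, and there is no ∂_2, so H_1 ≅ Z.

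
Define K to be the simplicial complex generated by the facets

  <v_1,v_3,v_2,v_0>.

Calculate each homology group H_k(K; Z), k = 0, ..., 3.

H_0 = Z,  H_1 = 0,  H_2 = 0,  H_3 = 0.

We work with the vertex ordering v_0 < v_1 < v_2 < v_3. The simplices of K, each written with vertices in increasing order, are:

  0-simplices (4): [v_0], [v_1], [v_2], [v_3]
  1-simplices (6): [v_0,v_1], [v_0,v_2], [v_0,v_3], [v_1,v_2], [v_1,v_3], [v_2,v_3]
  2-simplices (4): [v_0,v_1,v_2], [v_0,v_1,v_3], [v_0,v_2,v_3], [v_1,v_2,v_3]
  3-simplices (1): [v_0,v_1,v_2,v_3]

so the chain groups are C_0 ≅ Z^4, C_1 ≅ Z^6, C_2 ≅ Z^4, C_3 ≅ Z^1.

Boundary ∂_1: C_1 → C_0 sends each edge [p,q] (with p < q) to q − p. For instance
  ∂[v_0,v_2] = [v_2] − [v_0].
The 4×6 boundary matrix has rank 3 and Smith normal form diag(1,1,1).

The boundary map ∂_2: C_2 → C_1 acts by ∂[p,q,r] = [q,r] − [p,r] + [p,q]. For instance
  ∂[v_0,v_1,v_3] = [v_1,v_3] − [v_0,v_3] + [v_0,v_1],
  ∂[v_1,v_2,v_3] = [v_2,v_3] − [v_1,v_3] + [v_1,v_2].
As a 6×4 matrix over Z this has rank 3, with invariant factors (1,1,1).

The boundary map ∂_3: C_3 → C_2 sends each 3-simplex σ to the alternating sum Σ_i (−1)^i (σ with its i-th vertex removed). For instance
  ∂[v_0,v_1,v_2,v_3] = [v_1,v_2,v_3] − [v_0,v_2,v_3] + [v_0,v_1,v_3] − [v_0,v_1,v_2].
The 4×1 boundary matrix has rank 1 and Smith normal form diag(1).

From H_k ≅ ker(∂_k) / im(∂_{k+1}) we obtain:

  H_0: rank C_0 − rank ∂_1 = 4 − 3 = 1, and the invariant factors of ∂_1 are all 1, so H_0 = Z.
  H_1: rank ker ∂_1 − rank ∂_2 = (6 − 3) − 3 = 0, and the invariant factors of ∂_2 are all 1, so H_1 = 0.
  H_2: rank ker ∂_2 − rank ∂_3 = (4 − 3) − 1 = 0, and the invariant factors of ∂_3 are all 1, so H_2 = 0.
  H_3: rank ker ∂_3 − rank ∂_4 = (1 − 1) − 0 = 0, and there is no ∂_4, so H_3 = 0.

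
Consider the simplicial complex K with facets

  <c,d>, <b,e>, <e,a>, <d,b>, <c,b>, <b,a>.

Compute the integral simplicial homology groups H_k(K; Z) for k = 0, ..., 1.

H_0 = Z,  H_1 = Z^2.

Order the vertices as a < b < c < d < e. Listing each simplex with vertices in this order, K has dimension 1 with simplices:

  0-simplices (5): a, b, c, d, e
  1-simplices (6): ab, ae, bc, bd, be, cd

giving chain groups C_0 ≅ Z^5, C_1 ≅ Z^6.

Boundary ∂_1: C_1 → C_0 maps an edge to its endpoints' difference, ∂[p,q] = q − p. For instance
  ∂cd = d − c.
The resulting 5×6 matrix has rank 4, and its Smith normal form has invariant factors (1,1,1,1).

Now H_k = ker ∂_k / im ∂_{k+1}, so:

  H_0: rank C_0 − rank ∂_1 = 5 − 4 = 1, and the invariant factors of ∂_1 are all 1, so H_0 = Z.
  H_1: rank ker ∂_1 − rank ∂_2 = (6 − 4) − 0 = 2, and there is no ∂_2, so H_1 = Z^2.

As a check, the Euler characteristic is 5 − 6 = -1, which agrees with 1 − 2 = -1.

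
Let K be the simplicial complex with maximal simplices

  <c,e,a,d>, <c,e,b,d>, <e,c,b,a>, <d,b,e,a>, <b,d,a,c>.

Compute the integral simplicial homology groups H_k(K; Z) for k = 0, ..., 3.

H_0 ≅ Z,  H_1 = 0,  H_2 = 0,  H_3 ≅ Z.

K has 5 vertices, 10 edges, 10 triangles, 5 3-simplices.
rank ∂_0 = 0, rank ∂_1 = 4 ⇒ b_0 = 5 − 0 − 4 = 1; all invariant factors of ∂_1 are 1 so no torsion. So H_0 = Z.
rank ∂_1 = 4, rank ∂_2 = 6 ⇒ b_1 = 10 − 4 − 6 = 0; all invariant factors of ∂_2 are 1 so no torsion. So H_1 = 0.
rank ∂_2 = 6, rank ∂_3 = 4 ⇒ b_2 = 10 − 6 − 4 = 0; all invariant factors of ∂_3 are 1 so no torsion. So H_2 = 0.
rank ∂_3 = 4, rank ∂_4 = 0 ⇒ b_3 = 5 − 4 − 0 = 1. So H_3 = Z.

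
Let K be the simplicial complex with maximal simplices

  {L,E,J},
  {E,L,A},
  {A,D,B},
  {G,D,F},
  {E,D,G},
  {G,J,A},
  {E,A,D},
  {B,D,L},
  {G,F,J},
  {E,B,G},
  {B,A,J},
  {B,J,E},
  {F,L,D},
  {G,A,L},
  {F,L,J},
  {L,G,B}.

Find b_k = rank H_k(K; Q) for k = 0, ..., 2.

b_0 = 1, b_1 = 2, b_2 = 1.

Order the vertices as A < B < D < E < F < G < J < L. Listing each simplex with vertices in this order, K has dimension 2 with simplices:

  0-simplices (8): A, B, D, E, F, G, J, L
  1-simplices (24): AB, AD, AE, AG, AJ, AL, BD, BE, BG, BJ, BL, DE, DF, DG, DL, EG, EJ, EL, FG, FJ, FL, GJ, GL, JL
  2-simplices (16): ABD, ABJ, ADE, AEL, AGJ, AGL, BDL, BEG, BEJ, BGL, DEG, DFG, DFL, EJL, FGJ, FJL

giving chain groups C_0 ≅ Z^8, C_1 ≅ Z^24, C_2 ≅ Z^16.

The boundary map ∂_1: C_1 → C_0 is given by ∂[p,q] = [q] − [p]. For instance
  ∂BJ = J − B.
The 8×24 boundary matrix has rank 7 and Smith normal form diag(1,1,1,1,1,1,1).

∂_2: C_2 → C_1 sends each 2-simplex [p,q,r] to [q,r] − [p,r] + [p,q]. For instance
  ∂DFG = FG − DG + DF,
  ∂BEG = EG − BG + BE.
As a 24×16 matrix over Z this has rank 15, with invariant factors (1,1,1,1,1,1,1,1,1,1,1,1,1,1,1).

Computing H_k = (kernel of ∂_k) / (image of ∂_{k+1}):

  H_0: rank C_0 − rank ∂_1 = 8 − 7 = 1, and the invariant factors of ∂_1 are all 1, so H_0 = Z.
  H_1: rank ker ∂_1 − rank ∂_2 = (24 − 7) − 15 = 2, and the invariant factors of ∂_2 are all 1, so H_1 = Z^2.
  H_2: rank ker ∂_2 − rank ∂_3 = (16 − 15) − 0 = 1, and there is no ∂_3, so H_2 = Z.

Hence the Betti numbers are b_0 = 1, b_1 = 2, b_2 = 1.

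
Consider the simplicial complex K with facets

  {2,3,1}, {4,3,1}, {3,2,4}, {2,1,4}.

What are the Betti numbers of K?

We work with the vertex ordering 1 < 2 < 3 < 4. The simplices of K, each written with vertices in increasing order, are:

  0-simplices (4): [1], [2], [3], [4]
  1-simplices (6): [1,2], [1,3], [1,4], [2,3], [2,4], [3,4]
  2-simplices (4): [1,2,3], [1,2,4], [1,3,4], [2,3,4]

giving chain groups C_0 ≅ Z^4, C_1 ≅ Z^6, C_2 ≅ Z^4.

The boundary map ∂_1: C_1 → C_0 sends each edge [p,q] (with p < q) to q − p. For instance
  ∂[1,3] = [3] − [1].
As a 4×6 matrix over Z this has rank 3, with invariant factors (1,1,1).

Boundary ∂_2: C_2 → C_1 maps a triangle to the signed sum of its edges. For instance
  ∂[1,3,4] = [3,4] − [1,4] + [1,3],
  ∂[2,3,4] = [3,4] − [2,4] + [2,3].
The resulting 6×4 matrix has rank 3, and its Smith normal form has invariant factors (1,1,1).

Reading off H_k = ker ∂_k / im ∂_{k+1}:

  H_0: rank C_0 − rank ∂_1 = 4 − 3 = 1, and the invariant factors of ∂_1 are all 1, so H_0 = Z.
  H_1: rank ker ∂_1 − rank ∂_2 = (6 − 3) − 3 = 0, and the invariant factors of ∂_2 are all 1, so H_1 = 0.
  H_2: rank ker ∂_2 − rank ∂_3 = (4 − 3) − 0 = 1, and there is no ∂_3, so H_2 = Z.

As a check, the Euler characteristic is 4 − 6 + 4 = 2, which agrees with 1 − 0 + 1 = 2.
(K is a triangulation of the 2-sphere S^2.)

Hence the Betti numbers are b_0 = 1, b_1 = 0, b_2 = 1.

b_0 = 1, b_1 = 0, b_2 = 1.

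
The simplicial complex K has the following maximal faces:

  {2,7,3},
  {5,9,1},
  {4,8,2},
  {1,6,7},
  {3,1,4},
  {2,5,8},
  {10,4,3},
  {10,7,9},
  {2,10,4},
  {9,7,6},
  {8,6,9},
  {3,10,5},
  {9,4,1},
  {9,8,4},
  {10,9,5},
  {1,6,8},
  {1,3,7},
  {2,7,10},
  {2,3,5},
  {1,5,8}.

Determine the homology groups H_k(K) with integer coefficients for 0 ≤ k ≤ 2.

Take the total order 1 < 2 < 3 < 4 < 5 < 6 < 7 < 8 < 9 < 10 on the vertex set. Then K (dimension 2) consists of the simplices:

  0-simplices (10): [1], [2], [3], [4], [5], [6], [7], [8], [9], [10]
  1-simplices (30): (30 of them)
  2-simplices (20): (20 of them)

Hence C_0 ≅ Z^10, C_1 ≅ Z^30, C_2 ≅ Z^20.

Boundary ∂_1: C_1 → C_0 is given by ∂[p,q] = [q] − [p]. For instance
  ∂[1,6] = [6] − [1].
This gives a 10×30 integer matrix of rank 9; reducing to Smith normal form yields diagonal entries (1,1,1,1,1,1,1,1,1).

The boundary map ∂_2: C_2 → C_1 acts by ∂[p,q,r] = [q,r] − [p,r] + [p,q]. For instance
  ∂[3,5,10] = [5,10] − [3,10] + [3,5],
  ∂[1,5,9] = [5,9] − [1,9] + [1,5].
The resulting 30×20 matrix has rank 20, and its Smith normal form has invariant factors (1,1,1,1,1,1,1,1,1,1,1,1,1,1,1,1,1,1,1,2).

Now H_k = ker ∂_k / im ∂_{k+1}, so:

  H_0: rank C_0 − rank ∂_1 = 10 − 9 = 1, and the invariant factors of ∂_1 are all 1, so H_0 ≅ Z.
  H_1: rank ker ∂_1 − rank ∂_2 = (30 − 9) − 20 = 1, and ∂_2 has invariant factor 2 > 1, so H_1 ≅ Z ⊕ Z/2Z.
  H_2: rank ker ∂_2 − rank ∂_3 = (20 − 20) − 0 = 0, and there is no ∂_3, so H_2 ≅ 0.

As a check, the Euler characteristic is 10 − 30 + 20 = 0, which agrees with 1 − 1 + 0 = 0.

H_0 ≅ Z,  H_1 ≅ Z ⊕ Z/2Z,  H_2 = 0.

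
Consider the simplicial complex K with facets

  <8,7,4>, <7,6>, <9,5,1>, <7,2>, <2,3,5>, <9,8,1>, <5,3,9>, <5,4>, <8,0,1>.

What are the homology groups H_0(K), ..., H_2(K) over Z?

K has 10 vertices, 17 edges, 6 triangles.
rank ∂_0 = 0, rank ∂_1 = 9 ⇒ b_0 = 10 − 0 − 9 = 1; all invariant factors of ∂_1 are 1 so no torsion. So H_0 ≅ Z.
rank ∂_1 = 9, rank ∂_2 = 6 ⇒ b_1 = 17 − 9 − 6 = 2; all invariant factors of ∂_2 are 1 so no torsion. So H_1 ≅ Z^2.
rank ∂_2 = 6, rank ∂_3 = 0 ⇒ b_2 = 6 − 6 − 0 = 0. So H_2 ≅ 0.

H_0 ≅ Z,  H_1 ≅ Z^2,  H_2 = 0.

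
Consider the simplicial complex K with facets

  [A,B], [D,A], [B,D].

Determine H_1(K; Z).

H_1 = Z.

Take the total order A < B < D on the vertex set. Then K (dimension 1) consists of the simplices:

  0-simplices (3): A, B, D
  1-simplices (3): AB, AD, BD

Hence C_0 ≅ Z^3, C_1 ≅ Z^3.

Boundary ∂_1: C_1 → C_0 maps an edge to its endpoints' difference, ∂[p,q] = q − p.
The 3×3 boundary matrix has rank 2 and Smith normal form diag(1,1).

From H_k ≅ ker(∂_k) / im(∂_{k+1}) we obtain:

  H_1: rank ker ∂_1 − rank ∂_2 = (3 − 2) − 0 = 1, and there is no ∂_2, so H_1 = Z.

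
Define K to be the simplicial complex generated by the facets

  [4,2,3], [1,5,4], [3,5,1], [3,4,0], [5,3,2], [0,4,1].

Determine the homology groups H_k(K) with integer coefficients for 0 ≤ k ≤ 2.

H_0 ≅ Z,  H_1 ≅ Z,  H_2 = 0.

We work with the vertex ordering 0 < 1 < 2 < 3 < 4 < 5. The simplices of K, each written with vertices in increasing order, are:

  0-simplices (6): [0], [1], [2], [3], [4], [5]
  1-simplices (12): [0,1], [0,3], [0,4], [1,3], [1,4], [1,5], [2,3], [2,4], [2,5], [3,4], [3,5], [4,5]
  2-simplices (6): [0,1,4], [0,3,4], [1,3,5], [1,4,5], [2,3,4], [2,3,5]

Hence C_0 ≅ Z^6, C_1 ≅ Z^12, C_2 ≅ Z^6.

The boundary map ∂_1: C_1 → C_0 is given by ∂[p,q] = [q] − [p]. For instance
  ∂[4,5] = [5] − [4].
The 6×12 boundary matrix has rank 5 and Smith normal form diag(1,1,1,1,1).

Boundary ∂_2: C_2 → C_1 maps a triangle to the signed sum of its edges. For instance
  ∂[1,3,5] = [3,5] − [1,5] + [1,3],
  ∂[2,3,5] = [3,5] − [2,5] + [2,3].
As a 12×6 matrix over Z this has rank 6, with invariant factors (1,1,1,1,1,1).

From H_k ≅ ker(∂_k) / im(∂_{k+1}) we obtain:

  H_0: rank C_0 − rank ∂_1 = 6 − 5 = 1, and the invariant factors of ∂_1 are all 1, so H_0 ≅ Z.
  H_1: rank ker ∂_1 − rank ∂_2 = (12 − 5) − 6 = 1, and the invariant factors of ∂_2 are all 1, so H_1 ≅ Z.
  H_2: rank ker ∂_2 − rank ∂_3 = (6 − 6) − 0 = 0, and there is no ∂_3, so H_2 ≅ 0.

As a check, the Euler characteristic is 6 − 12 + 6 = 0, which agrees with 1 − 1 + 0 = 0.
(K is a triangulation of the cylinder S^1 x I.)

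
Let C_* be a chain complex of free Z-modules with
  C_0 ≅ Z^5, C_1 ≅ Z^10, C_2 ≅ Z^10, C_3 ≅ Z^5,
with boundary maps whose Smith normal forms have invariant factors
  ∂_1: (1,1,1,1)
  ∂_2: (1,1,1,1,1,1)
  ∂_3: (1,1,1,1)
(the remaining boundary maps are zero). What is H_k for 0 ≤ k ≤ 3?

H_0 = Z,  H_1 = 0,  H_2 = 0,  H_3 = Z.

H_0: b_0 = 5 − 0 − 4 = 1; torsion from ∂_1 factors > 1: none. So H_0 = Z.
H_1: b_1 = 10 − 4 − 6 = 0; torsion from ∂_2 factors > 1: none. So H_1 = 0.
H_2: b_2 = 10 − 6 − 4 = 0; torsion from ∂_3 factors > 1: none. So H_2 = 0.
H_3: b_3 = 5 − 4 − 0 = 1; torsion from ∂_4 factors > 1: none. So H_3 = Z.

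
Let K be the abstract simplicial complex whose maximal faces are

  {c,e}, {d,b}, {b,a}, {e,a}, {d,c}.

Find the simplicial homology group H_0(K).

Fix the vertex order a < b < c < d < e and write every simplex with vertices in increasing order. Then dim K = 1 and the simplices of K are:

  0-simplices (5): a, b, c, d, e
  1-simplices (5): ab, ae, bd, cd, ce

giving chain groups C_0 ≅ Z^5, C_1 ≅ Z^5.

Boundary ∂_1: C_1 → C_0 is given by ∂[p,q] = [q] − [p]. For instance
  ∂ce = e − c.
The 5×5 boundary matrix has rank 4 and Smith normal form diag(1,1,1,1).

Computing H_k = (kernel of ∂_k) / (image of ∂_{k+1}):

  H_0: rank C_0 − rank ∂_1 = 5 − 4 = 1, and the invariant factors of ∂_1 are all 1, so H_0 = Z.

H_0 ≅ Z.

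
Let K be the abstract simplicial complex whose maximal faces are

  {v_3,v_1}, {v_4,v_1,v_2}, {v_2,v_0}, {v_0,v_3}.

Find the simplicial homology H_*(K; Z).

H_0 = Z,  H_1 = Z,  H_2 = 0.

K has 5 vertices, 6 edges, 1 triangle.
rank ∂_0 = 0, rank ∂_1 = 4 ⇒ b_0 = 5 − 0 − 4 = 1; all invariant factors of ∂_1 are 1 so no torsion. So H_0 = Z.
rank ∂_1 = 4, rank ∂_2 = 1 ⇒ b_1 = 6 − 4 − 1 = 1; all invariant factors of ∂_2 are 1 so no torsion. So H_1 = Z.
rank ∂_2 = 1, rank ∂_3 = 0 ⇒ b_2 = 1 − 1 − 0 = 0. So H_2 = 0.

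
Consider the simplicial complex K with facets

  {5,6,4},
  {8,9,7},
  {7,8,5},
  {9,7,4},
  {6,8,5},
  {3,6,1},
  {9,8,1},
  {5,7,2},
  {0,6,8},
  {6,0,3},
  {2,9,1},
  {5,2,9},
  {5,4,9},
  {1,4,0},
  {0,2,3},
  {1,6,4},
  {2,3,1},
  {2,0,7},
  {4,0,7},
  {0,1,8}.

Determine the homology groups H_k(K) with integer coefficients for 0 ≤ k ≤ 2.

H_0 ≅ Z,  H_1 ≅ Z ⊕ Z_2,  H_2 = 0.

Take the total order 0 < 1 < 2 < 3 < 4 < 5 < 6 < 7 < 8 < 9 on the vertex set. Then K (dimension 2) consists of the simplices:

  0-simplices (10): [0], [1], [2], [3], [4], [5], [6], [7], [8], [9]
  1-simplices (30): (30 of them)
  2-simplices (20): (20 of them)

Hence C_0 ≅ Z^10, C_1 ≅ Z^30, C_2 ≅ Z^20.

∂_1: C_1 → C_0 sends each edge [p,q] (with p < q) to q − p.
The 10×30 boundary matrix has rank 9 and Smith normal form diag(1,1,1,1,1,1,1,1,1).

Boundary ∂_2: C_2 → C_1 sends each 2-simplex [p,q,r] to [q,r] − [p,r] + [p,q]. For instance
  ∂[0,6,8] = [6,8] − [0,8] + [0,6],
  ∂[4,5,9] = [5,9] − [4,9] + [4,5].
As a 30×20 matrix over Z this has rank 20, with invariant factors (1,1,1,1,1,1,1,1,1,1,1,1,1,1,1,1,1,1,1,2).

Reading off H_k = ker ∂_k / im ∂_{k+1}:

  H_0: rank C_0 − rank ∂_1 = 10 − 9 = 1, and the invariant factors of ∂_1 are all 1, so H_0 ≅ Z.
  H_1: rank ker ∂_1 − rank ∂_2 = (30 − 9) − 20 = 1, and ∂_2 has invariant factor 2 > 1, so H_1 ≅ Z ⊕ Z_2.
  H_2: rank ker ∂_2 − rank ∂_3 = (20 − 20) − 0 = 0, and there is no ∂_3, so H_2 ≅ 0.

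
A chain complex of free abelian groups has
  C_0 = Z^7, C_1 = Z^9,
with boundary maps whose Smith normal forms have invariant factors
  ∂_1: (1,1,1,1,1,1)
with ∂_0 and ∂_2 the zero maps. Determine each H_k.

H_0 = Z,  H_1 = Z^3.

H_0: b_0 = 7 − 0 − 6 = 1; torsion from ∂_1 factors > 1: none. So H_0 = Z.
H_1: b_1 = 9 − 6 − 0 = 3; torsion from ∂_2 factors > 1: none. So H_1 = Z^3.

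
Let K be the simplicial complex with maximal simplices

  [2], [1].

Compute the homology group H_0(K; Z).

H_0 = Z^2.

Fix the vertex order 1 < 2 and write every simplex with vertices in increasing order. Then dim K = 0 and the simplices of K are:

  0-simplices (2): [1], [2]

Hence C_0 ≅ Z^2.

From H_k ≅ ker(∂_k) / im(∂_{k+1}) we obtain:

  H_0: rank C_0 − rank ∂_1 = 2 − 0 = 2, and there is no ∂_1, so H_0 ≅ Z^2.

(K is a triangulation of a set of 2 points.)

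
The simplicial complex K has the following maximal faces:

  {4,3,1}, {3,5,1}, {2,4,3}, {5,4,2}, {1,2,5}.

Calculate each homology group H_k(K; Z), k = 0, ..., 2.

Take the total order 1 < 2 < 3 < 4 < 5 on the vertex set. Then K (dimension 2) consists of the simplices:

  0-simplices (5): [1], [2], [3], [4], [5]
  1-simplices (10): [1,2], [1,3], [1,4], [1,5], [2,3], [2,4], [2,5], [3,4], [3,5], [4,5]
  2-simplices (5): [1,2,5], [1,3,4], [1,3,5], [2,3,4], [2,4,5]

Hence C_0 ≅ Z^5, C_1 ≅ Z^10, C_2 ≅ Z^5.

Boundary ∂_1: C_1 → C_0 maps an edge to its endpoints' difference, ∂[p,q] = q − p. For instance
  ∂[2,4] = [4] − [2].
The 5×10 boundary matrix has rank 4 and Smith normal form diag(1,1,1,1).

The boundary map ∂_2: C_2 → C_1 sends each 2-simplex [p,q,r] to [q,r] − [p,r] + [p,q]. For instance
  ∂[2,3,4] = [3,4] − [2,4] + [2,3],
  ∂[1,2,5] = [2,5] − [1,5] + [1,2].
The resulting 10×5 matrix has rank 5, and its Smith normal form has invariant factors (1,1,1,1,1).

Reading off H_k = ker ∂_k / im ∂_{k+1}:

  H_0: rank C_0 − rank ∂_1 = 5 − 4 = 1, and the invariant factors of ∂_1 are all 1, so H_0 = Z.
  H_1: rank ker ∂_1 − rank ∂_2 = (10 − 4) − 5 = 1, and the invariant factors of ∂_2 are all 1, so H_1 = Z.
  H_2: rank ker ∂_2 − rank ∂_3 = (5 − 5) − 0 = 0, and there is no ∂_3, so H_2 = 0.

(K is a triangulation of the Möbius band.)

H_0 = Z,  H_1 = Z,  H_2 = 0.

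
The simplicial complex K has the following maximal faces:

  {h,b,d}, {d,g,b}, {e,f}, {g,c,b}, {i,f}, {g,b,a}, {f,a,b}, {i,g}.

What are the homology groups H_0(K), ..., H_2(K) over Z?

H_0 ≅ Z,  H_1 ≅ Z,  H_2 = 0.

Order the vertices as a < b < c < d < e < f < g < h < i. Listing each simplex with vertices in this order, K has dimension 2 with simplices:

  0-simplices (9): a, b, c, d, e, f, g, h, i
  1-simplices (14): ab, af, ag, bc, bd, bf, bg, bh, cg, dg, dh, ef, fi, gi
  2-simplices (5): abf, abg, bcg, bdg, bdh

so the chain groups are C_0 ≅ Z^9, C_1 ≅ Z^14, C_2 ≅ Z^5.

The boundary map ∂_1: C_1 → C_0 maps an edge to its endpoints' difference, ∂[p,q] = q − p.
As a 9×14 matrix over Z this has rank 8, with invariant factors (1,1,1,1,1,1,1,1).

Boundary ∂_2: C_2 → C_1 sends each 2-simplex [p,q,r] to [q,r] − [p,r] + [p,q]. For instance
  ∂abg = bg − ag + ab,
  ∂bdh = dh − bh + bd.
The 14×5 boundary matrix has rank 5 and Smith normal form diag(1,1,1,1,1).

From H_k ≅ ker(∂_k) / im(∂_{k+1}) we obtain:

  H_0: rank C_0 − rank ∂_1 = 9 − 8 = 1, and the invariant factors of ∂_1 are all 1, so H_0 ≅ Z.
  H_1: rank ker ∂_1 − rank ∂_2 = (14 − 8) − 5 = 1, and the invariant factors of ∂_2 are all 1, so H_1 ≅ Z.
  H_2: rank ker ∂_2 − rank ∂_3 = (5 − 5) − 0 = 0, and there is no ∂_3, so H_2 ≅ 0.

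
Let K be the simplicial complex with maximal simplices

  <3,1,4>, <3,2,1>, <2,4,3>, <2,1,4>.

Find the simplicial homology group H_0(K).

H_0 ≅ Z.

Order the vertices as 1 < 2 < 3 < 4. Listing each simplex with vertices in this order, K has dimension 2 with simplices:

  0-simplices (4): [1], [2], [3], [4]
  1-simplices (6): [1,2], [1,3], [1,4], [2,3], [2,4], [3,4]
  2-simplices (4): [1,2,3], [1,2,4], [1,3,4], [2,3,4]

giving chain groups C_0 ≅ Z^4, C_1 ≅ Z^6, C_2 ≅ Z^4.

Boundary ∂_1: C_1 → C_0 is given by ∂[p,q] = [q] − [p]. For instance
  ∂[1,4] = [4] − [1].
This gives a 4×6 integer matrix of rank 3; reducing to Smith normal form yields diagonal entries (1,1,1).

The boundary map ∂_2: C_2 → C_1 sends each 2-simplex [p,q,r] to [q,r] − [p,r] + [p,q]. For instance
  ∂[1,3,4] = [3,4] − [1,4] + [1,3],
  ∂[1,2,4] = [2,4] − [1,4] + [1,2].
As a 6×4 matrix over Z this has rank 3, with invariant factors (1,1,1).

Now H_k = ker ∂_k / im ∂_{k+1}, so:

  H_0: rank C_0 − rank ∂_1 = 4 − 3 = 1, and the invariant factors of ∂_1 are all 1, so H_0 = Z.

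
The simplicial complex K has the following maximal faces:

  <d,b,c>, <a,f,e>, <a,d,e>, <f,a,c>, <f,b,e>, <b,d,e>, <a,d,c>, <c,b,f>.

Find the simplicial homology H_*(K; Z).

H_0 ≅ Z,  H_1 = 0,  H_2 ≅ Z.

Take the total order a < b < c < d < e < f on the vertex set. Then K (dimension 2) consists of the simplices:

  0-simplices (6): a, b, c, d, e, f
  1-simplices (12): ac, ad, ae, af, bc, bd, be, bf, cd, cf, de, ef
  2-simplices (8): acd, acf, ade, aef, bcd, bcf, bde, bef

so the chain groups are C_0 ≅ Z^6, C_1 ≅ Z^12, C_2 ≅ Z^8.

Boundary ∂_1: C_1 → C_0 maps an edge to its endpoints' difference, ∂[p,q] = q − p. For instance
  ∂ef = f − e.
The 6×12 boundary matrix has rank 5 and Smith normal form diag(1,1,1,1,1).

The boundary map ∂_2: C_2 → C_1 sends each 2-simplex [p,q,r] to [q,r] − [p,r] + [p,q]. For instance
  ∂bcf = cf − bf + bc,
  ∂acf = cf − af + ac.
The 12×8 boundary matrix has rank 7 and Smith normal form diag(1,1,1,1,1,1,1).

From H_k ≅ ker(∂_k) / im(∂_{k+1}) we obtain:

  H_0: rank C_0 − rank ∂_1 = 6 − 5 = 1, and the invariant factors of ∂_1 are all 1, so H_0 = Z.
  H_1: rank ker ∂_1 − rank ∂_2 = (12 − 5) − 7 = 0, and the invariant factors of ∂_2 are all 1, so H_1 = 0.
  H_2: rank ker ∂_2 − rank ∂_3 = (8 − 7) − 0 = 1, and there is no ∂_3, so H_2 = Z.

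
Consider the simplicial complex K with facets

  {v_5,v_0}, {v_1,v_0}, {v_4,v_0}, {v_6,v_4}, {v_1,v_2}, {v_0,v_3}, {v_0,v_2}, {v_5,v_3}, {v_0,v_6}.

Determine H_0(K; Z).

Fix the vertex order v_0 < v_1 < v_2 < v_3 < v_4 < v_5 < v_6 and write every simplex with vertices in increasing order. Then dim K = 1 and the simplices of K are:

  0-simplices (7): [v_0], [v_1], [v_2], [v_3], [v_4], [v_5], [v_6]
  1-simplices (9): [v_0,v_1], [v_0,v_2], [v_0,v_3], [v_0,v_4], [v_0,v_5], [v_0,v_6], [v_1,v_2], [v_3,v_5], [v_4,v_6]

Hence C_0 ≅ Z^7, C_1 ≅ Z^9.

∂_1: C_1 → C_0 is given by ∂[p,q] = [q] − [p].
The 7×9 boundary matrix has rank 6 and Smith normal form diag(1,1,1,1,1,1).

Now H_k = ker ∂_k / im ∂_{k+1}, so:

  H_0: rank C_0 − rank ∂_1 = 7 − 6 = 1, and the invariant factors of ∂_1 are all 1, so H_0 ≅ Z.

H_0 = Z.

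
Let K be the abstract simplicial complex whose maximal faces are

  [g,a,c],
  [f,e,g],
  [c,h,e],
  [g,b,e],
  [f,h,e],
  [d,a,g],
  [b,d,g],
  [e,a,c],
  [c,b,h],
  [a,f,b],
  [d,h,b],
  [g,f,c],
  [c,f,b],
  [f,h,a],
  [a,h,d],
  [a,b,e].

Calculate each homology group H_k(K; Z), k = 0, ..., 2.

H_0 ≅ Z,  H_1 ≅ Z^2,  H_2 ≅ Z.

Fix the vertex order a < b < c < d < e < f < g < h and write every simplex with vertices in increasing order. Then dim K = 2 and the simplices of K are:

  0-simplices (8): a, b, c, d, e, f, g, h
  1-simplices (24): ab, ac, ad, ae, af, ag, ah, bc, bd, be, bf, bg, bh, ce, cf, cg, ch, dg, dh, ef, eg, eh, fg, fh
  2-simplices (16): abe, abf, ace, acg, adg, adh, afh, bcf, bch, bdg, bdh, beg, ceh, cfg, efg, efh

giving chain groups C_0 ≅ Z^8, C_1 ≅ Z^24, C_2 ≅ Z^16.

Boundary ∂_1: C_1 → C_0 maps an edge to its endpoints' difference, ∂[p,q] = q − p.
The resulting 8×24 matrix has rank 7, and its Smith normal form has invariant factors (1,1,1,1,1,1,1).

∂_2: C_2 → C_1 maps a triangle to the signed sum of its edges. For instance
  ∂efh = fh − eh + ef,
  ∂bdh = dh − bh + bd.
The resulting 24×16 matrix has rank 15, and its Smith normal form has invariant factors (1,1,1,1,1,1,1,1,1,1,1,1,1,1,1).

From H_k ≅ ker(∂_k) / im(∂_{k+1}) we obtain:

  H_0: rank C_0 − rank ∂_1 = 8 − 7 = 1, and the invariant factors of ∂_1 are all 1, so H_0 ≅ Z.
  H_1: rank ker ∂_1 − rank ∂_2 = (24 − 7) − 15 = 2, and the invariant factors of ∂_2 are all 1, so H_1 ≅ Z^2.
  H_2: rank ker ∂_2 − rank ∂_3 = (16 − 15) − 0 = 1, and there is no ∂_3, so H_2 ≅ Z.

As a check, the Euler characteristic is 8 − 24 + 16 = 0, which agrees with 1 − 2 + 1 = 0.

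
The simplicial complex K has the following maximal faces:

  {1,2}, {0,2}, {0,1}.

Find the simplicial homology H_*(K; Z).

Take the total order 0 < 1 < 2 on the vertex set. Then K (dimension 1) consists of the simplices:

  0-simplices (3): [0], [1], [2]
  1-simplices (3): [0,1], [0,2], [1,2]

Hence C_0 ≅ Z^3, C_1 ≅ Z^3.

∂_1: C_1 → C_0 maps an edge to its endpoints' difference, ∂[p,q] = q − p. For instance
  ∂[0,1] = [1] − [0].
The resulting 3×3 matrix has rank 2, and its Smith normal form has invariant factors (1,1).

Reading off H_k = ker ∂_k / im ∂_{k+1}:

  H_0: rank C_0 − rank ∂_1 = 3 − 2 = 1, and the invariant factors of ∂_1 are all 1, so H_0 ≅ Z.
  H_1: rank ker ∂_1 − rank ∂_2 = (3 − 2) − 0 = 1, and there is no ∂_2, so H_1 ≅ Z.

As a check, the Euler characteristic is 3 − 3 = 0, which agrees with 1 − 1 = 0.
(K is a triangulation of the circle S^1.)

H_0 ≅ Z,  H_1 ≅ Z.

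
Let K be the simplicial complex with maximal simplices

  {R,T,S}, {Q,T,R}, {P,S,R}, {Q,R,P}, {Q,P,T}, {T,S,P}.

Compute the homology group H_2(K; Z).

We work with the vertex ordering P < Q < R < S < T. The simplices of K, each written with vertices in increasing order, are:

  0-simplices (5): P, Q, R, S, T
  1-simplices (9): PQ, PR, PS, PT, QR, QT, RS, RT, ST
  2-simplices (6): PQR, PQT, PRS, PST, QRT, RST

so the chain groups are C_0 ≅ Z^5, C_1 ≅ Z^9, C_2 ≅ Z^6.

∂_1: C_1 → C_0 is given by ∂[p,q] = [q] − [p]. For instance
  ∂RT = T − R.
The resulting 5×9 matrix has rank 4, and its Smith normal form has invariant factors (1,1,1,1).

The boundary map ∂_2: C_2 → C_1 acts by ∂[p,q,r] = [q,r] − [p,r] + [p,q]. For instance
  ∂QRT = RT − QT + QR,
  ∂PQR = QR − PR + PQ.
The 9×6 boundary matrix has rank 5 and Smith normal form diag(1,1,1,1,1).

Reading off H_k = ker ∂_k / im ∂_{k+1}:

  H_2: rank ker ∂_2 − rank ∂_3 = (6 − 5) − 0 = 1, and there is no ∂_3, so H_2 = Z.

H_2 = Z.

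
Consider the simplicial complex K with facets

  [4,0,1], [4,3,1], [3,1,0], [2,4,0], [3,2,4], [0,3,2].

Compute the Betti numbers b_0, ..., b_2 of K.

Fix the vertex order 0 < 1 < 2 < 3 < 4 and write every simplex with vertices in increasing order. Then dim K = 2 and the simplices of K are:

  0-simplices (5): [0], [1], [2], [3], [4]
  1-simplices (9): [0,1], [0,2], [0,3], [0,4], [1,3], [1,4], [2,3], [2,4], [3,4]
  2-simplices (6): [0,1,3], [0,1,4], [0,2,3], [0,2,4], [1,3,4], [2,3,4]

Hence C_0 ≅ Z^5, C_1 ≅ Z^9, C_2 ≅ Z^6.

∂_1: C_1 → C_0 is given by ∂[p,q] = [q] − [p]. For instance
  ∂[0,4] = [4] − [0].
This gives a 5×9 integer matrix of rank 4; reducing to Smith normal form yields diagonal entries (1,1,1,1).

The boundary map ∂_2: C_2 → C_1 sends each 2-simplex [p,q,r] to [q,r] − [p,r] + [p,q]. For instance
  ∂[0,2,4] = [2,4] − [0,4] + [0,2],
  ∂[2,3,4] = [3,4] − [2,4] + [2,3].
The 9×6 boundary matrix has rank 5 and Smith normal form diag(1,1,1,1,1).

Reading off H_k = ker ∂_k / im ∂_{k+1}:

  H_0: rank C_0 − rank ∂_1 = 5 − 4 = 1, and the invariant factors of ∂_1 are all 1, so H_0 ≅ Z.
  H_1: rank ker ∂_1 − rank ∂_2 = (9 − 4) − 5 = 0, and the invariant factors of ∂_2 are all 1, so H_1 ≅ 0.
  H_2: rank ker ∂_2 − rank ∂_3 = (6 − 5) − 0 = 1, and there is no ∂_3, so H_2 ≅ Z.

(K is a triangulation of the 2-sphere S^2.)

Hence the Betti numbers are b_0 = 1, b_1 = 0, b_2 = 1.

b_0 = 1, b_1 = 0, b_2 = 1.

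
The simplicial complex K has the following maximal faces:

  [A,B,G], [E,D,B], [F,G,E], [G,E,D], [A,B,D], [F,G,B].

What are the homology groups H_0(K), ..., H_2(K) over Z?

H_0 = Z,  H_1 = Z,  H_2 = 0.

Take the total order A < B < D < E < F < G on the vertex set. Then K (dimension 2) consists of the simplices:

  0-simplices (6): A, B, D, E, F, G
  1-simplices (12): AB, AD, AG, BD, BE, BF, BG, DE, DG, EF, EG, FG
  2-simplices (6): ABD, ABG, BDE, BFG, DEG, EFG

giving chain groups C_0 ≅ Z^6, C_1 ≅ Z^12, C_2 ≅ Z^6.

The boundary map ∂_1: C_1 → C_0 sends each edge [p,q] (with p < q) to q − p.
The resulting 6×12 matrix has rank 5, and its Smith normal form has invariant factors (1,1,1,1,1).

Boundary ∂_2: C_2 → C_1 acts by ∂[p,q,r] = [q,r] − [p,r] + [p,q]. For instance
  ∂DEG = EG − DG + DE,
  ∂BFG = FG − BG + BF.
The 12×6 boundary matrix has rank 6 and Smith normal form diag(1,1,1,1,1,1).

Computing H_k = (kernel of ∂_k) / (image of ∂_{k+1}):

  H_0: rank C_0 − rank ∂_1 = 6 − 5 = 1, and the invariant factors of ∂_1 are all 1, so H_0 ≅ Z.
  H_1: rank ker ∂_1 − rank ∂_2 = (12 − 5) − 6 = 1, and the invariant factors of ∂_2 are all 1, so H_1 ≅ Z.
  H_2: rank ker ∂_2 − rank ∂_3 = (6 − 6) − 0 = 0, and there is no ∂_3, so H_2 ≅ 0.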